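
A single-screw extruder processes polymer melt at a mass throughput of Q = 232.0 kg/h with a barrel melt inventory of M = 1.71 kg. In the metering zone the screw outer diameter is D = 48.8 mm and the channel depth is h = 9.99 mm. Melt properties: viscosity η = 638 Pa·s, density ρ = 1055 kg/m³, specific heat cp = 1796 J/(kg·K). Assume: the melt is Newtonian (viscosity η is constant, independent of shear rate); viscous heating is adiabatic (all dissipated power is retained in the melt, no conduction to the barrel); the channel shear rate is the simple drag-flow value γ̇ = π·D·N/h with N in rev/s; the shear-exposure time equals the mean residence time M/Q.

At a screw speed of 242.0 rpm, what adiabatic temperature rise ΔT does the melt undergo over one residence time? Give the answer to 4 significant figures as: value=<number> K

value=34.23 K

Q_s = Q / 3600 = 232.0 / 3600 = 0.0644444 kg/s
Mean residence time: t_res = M/Q_s = 1.71 kg / 0.0644444 kg/s = 26.5345 s
Convert to SI: D = 0.0488 m, h = 0.00999 m, N = 242.0/60 = 4.03333 rev/s
Shear rate: γ̇ = πDN/h = π·0.0488·4.03333/0.00999 = 61.8968 s⁻¹
ΔT = η·γ̇²·t_res / (ρ·cp) = 638 · (61.8968)² · 26.5345 / (1055 · 1796) = 34.2302 K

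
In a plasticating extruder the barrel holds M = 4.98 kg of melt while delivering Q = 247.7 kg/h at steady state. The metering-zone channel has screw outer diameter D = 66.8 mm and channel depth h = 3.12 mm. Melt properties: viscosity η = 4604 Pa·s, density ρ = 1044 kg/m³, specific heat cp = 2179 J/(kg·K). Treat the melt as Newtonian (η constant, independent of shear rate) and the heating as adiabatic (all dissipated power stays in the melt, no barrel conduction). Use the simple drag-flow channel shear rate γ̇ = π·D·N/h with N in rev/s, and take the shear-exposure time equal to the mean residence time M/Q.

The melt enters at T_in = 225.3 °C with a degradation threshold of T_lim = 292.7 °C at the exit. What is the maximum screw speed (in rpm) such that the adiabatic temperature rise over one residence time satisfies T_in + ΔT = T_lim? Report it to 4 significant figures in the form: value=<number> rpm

value=19.13 rpm

Throughput in SI: Q_s = 247.7 kg/h ÷ 3600 s/h = 0.0688056 kg/s
Mean residence time: t_res = M/Q_s = 4.98 kg / 0.0688056 kg/s = 72.3779 s
Geometry in SI: D = 66.8 mm → 0.0668 m, h = 3.12 mm → 0.00312 m
ΔT_a = T_lim − T_in = 292.7 °C − 225.3 °C = 67.4 K
Invert ΔT = ηγ̇²t_res/(ρcp) for γ̇: γ̇_max² = ΔT_a ρ cp / (η t_res) = 67.4·1044·2179 / (4604·72.3779) = 460.126 s⁻²
γ̇_max = √460.126 = 21.4505 s⁻¹
N_max = γ̇_max h / (πD) = 21.4505·0.00312/(π·0.0668) = 0.318909 rev/s → ×60 = 19.1345 rpm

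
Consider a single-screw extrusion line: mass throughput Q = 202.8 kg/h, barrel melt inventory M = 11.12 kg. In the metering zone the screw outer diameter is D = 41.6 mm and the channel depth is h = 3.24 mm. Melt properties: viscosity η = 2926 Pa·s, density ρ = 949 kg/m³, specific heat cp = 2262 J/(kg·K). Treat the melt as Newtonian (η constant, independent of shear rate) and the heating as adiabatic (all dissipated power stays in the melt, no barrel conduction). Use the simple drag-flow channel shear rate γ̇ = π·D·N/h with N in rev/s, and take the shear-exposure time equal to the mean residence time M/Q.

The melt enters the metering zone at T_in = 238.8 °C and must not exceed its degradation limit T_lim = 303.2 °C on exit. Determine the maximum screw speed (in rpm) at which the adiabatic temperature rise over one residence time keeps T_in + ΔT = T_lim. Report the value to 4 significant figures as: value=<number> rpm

Throughput in SI: Q_s = 202.8 kg/h ÷ 3600 s/h = 0.0563333 kg/s
Mean residence time: t_res = M/Q_s = 11.12 kg / 0.0563333 kg/s = 197.396 s
D = 41.6 mm = 0.0416 m;  h = 3.24 mm = 0.00324 m
ΔT_a = T_lim − T_in = 303.2 °C − 238.8 °C = 64.4 K
γ̇_max² = ΔT_a·ρ·cp/(η·t_res) = 64.4·949·2262/(2926·197.396) = 239.349 s⁻²
γ̇_max = √239.349 = 15.4709 s⁻¹
N_max = γ̇_max·h / (π·D) = 15.4709 · 0.00324 / (π · 0.0416) = 0.383546 rev/s = 23.0128 rpm

value=23.01 rpm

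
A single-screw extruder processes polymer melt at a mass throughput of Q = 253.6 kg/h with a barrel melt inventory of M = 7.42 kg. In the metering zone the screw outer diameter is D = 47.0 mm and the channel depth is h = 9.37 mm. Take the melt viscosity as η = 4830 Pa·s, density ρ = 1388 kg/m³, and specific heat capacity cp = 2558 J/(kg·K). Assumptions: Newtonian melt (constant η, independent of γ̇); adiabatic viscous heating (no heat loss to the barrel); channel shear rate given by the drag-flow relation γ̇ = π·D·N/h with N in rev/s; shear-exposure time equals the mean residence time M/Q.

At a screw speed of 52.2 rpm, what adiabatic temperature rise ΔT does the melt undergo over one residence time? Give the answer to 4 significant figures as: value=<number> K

Q_s = Q / 3600 = 253.6 / 3600 = 0.0704444 kg/s
Mean residence time: t_res = M/Q_s = 7.42 kg / 0.0704444 kg/s = 105.331 s
D = 47.0 mm = 0.047 m;  h = 9.37 mm = 0.00937 m;  N = 52.2 rpm / 60 = 0.87 rev/s
Shear rate: γ̇ = πDN/h = π·0.047·0.87/0.00937 = 13.7097 s⁻¹
ΔT = η·γ̇²·t_res / (ρ·cp) = 4830 · (13.7097)² · 105.331 / (1388 · 2558) = 26.932 K

value=26.93 K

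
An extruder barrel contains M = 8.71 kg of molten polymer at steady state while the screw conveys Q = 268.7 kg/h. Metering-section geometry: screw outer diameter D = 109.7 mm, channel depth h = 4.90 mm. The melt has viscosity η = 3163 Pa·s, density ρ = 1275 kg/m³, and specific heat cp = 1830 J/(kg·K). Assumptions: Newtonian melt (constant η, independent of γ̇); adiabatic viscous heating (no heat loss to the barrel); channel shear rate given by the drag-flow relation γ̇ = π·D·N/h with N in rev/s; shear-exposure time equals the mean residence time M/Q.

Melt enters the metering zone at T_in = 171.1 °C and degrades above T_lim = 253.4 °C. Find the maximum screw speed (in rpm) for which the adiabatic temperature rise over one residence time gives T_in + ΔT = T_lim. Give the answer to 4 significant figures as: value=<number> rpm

Convert throughput: Q = 268.7 kg/h = 268.7/3600 = 0.0746389 kg/s
t_res = M / Q_s = 8.71 ÷ 0.0746389 = 116.695 s
Convert to metres: D = 0.1097 m, h = 0.0049 m
ΔT_a = T_lim − T_in = 253.4 °C − 171.1 °C = 82.3 K
γ̇_max² = ΔT_a·ρ·cp/(η·t_res) = 82.3·1275·1830/(3163·116.695) = 520.246 s⁻²
Take the square root: γ̇_max = √(520.246) = 22.8089 s⁻¹
Solve γ̇ = πDN/h for N: N_max = γ̇_max·h/(π·D) = 22.8089 × 0.0049 / (π × 0.1097) = 0.324298 rev/s = 19.4579 rpm

value=19.46 rpm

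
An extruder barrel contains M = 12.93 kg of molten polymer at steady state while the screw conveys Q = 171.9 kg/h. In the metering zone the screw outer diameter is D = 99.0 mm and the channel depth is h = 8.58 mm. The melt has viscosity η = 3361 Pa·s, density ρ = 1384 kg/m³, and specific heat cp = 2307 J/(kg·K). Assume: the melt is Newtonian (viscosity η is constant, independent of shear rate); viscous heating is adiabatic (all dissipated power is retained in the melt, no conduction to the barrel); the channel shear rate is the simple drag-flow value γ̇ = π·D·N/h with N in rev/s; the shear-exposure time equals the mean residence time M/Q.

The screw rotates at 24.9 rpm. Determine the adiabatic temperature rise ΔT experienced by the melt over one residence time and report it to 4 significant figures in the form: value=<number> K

Throughput in SI: Q_s = 171.9 kg/h ÷ 3600 s/h = 0.04775 kg/s
t_res = M / Q_s = 12.93 / 0.04775 = 270.785 s
Geometry in metres: D = 99.0 mm → 0.099 m, h = 8.58 mm → 0.00858 m; screw speed N = 24.9 rpm = 0.415 rev/s
γ̇ = π·D·N / h = π · 0.099 · 0.415 / 0.00858 = 15.0434 s⁻¹
ΔT = η·γ̇²·t_res / (ρ·cp) = 3361 · (15.0434)² · 270.785 / (1384 · 2307) = 64.5062 K

value=64.51 K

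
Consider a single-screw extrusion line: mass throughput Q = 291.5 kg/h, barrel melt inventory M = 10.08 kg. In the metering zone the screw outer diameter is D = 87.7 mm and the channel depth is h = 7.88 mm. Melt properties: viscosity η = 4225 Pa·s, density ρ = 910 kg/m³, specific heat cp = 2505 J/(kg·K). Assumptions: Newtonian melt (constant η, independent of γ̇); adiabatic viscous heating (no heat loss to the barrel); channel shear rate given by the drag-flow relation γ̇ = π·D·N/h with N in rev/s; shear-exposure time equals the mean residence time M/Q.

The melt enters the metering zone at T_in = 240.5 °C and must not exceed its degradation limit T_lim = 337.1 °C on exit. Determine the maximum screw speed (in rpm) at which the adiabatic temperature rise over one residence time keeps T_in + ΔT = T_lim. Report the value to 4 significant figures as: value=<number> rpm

value=35.11 rpm

Q_s = Q / 3600 = 291.5 / 3600 = 0.0809722 kg/s
Mean residence time: t_res = M/Q_s = 10.08 kg / 0.0809722 kg/s = 124.487 s
Geometry in SI: D = 87.7 mm → 0.0877 m, h = 7.88 mm → 0.00788 m
ΔT_a = T_lim − T_in = 337.1 °C − 240.5 °C = 96.6 K
γ̇_max² = ΔT_a·ρ·cp / (η·t_res) = [96.6 × 910 × 2505] / [4225 × 124.487] = 418.673 s⁻²
γ̇_max = √418.673 = 20.4615 s⁻¹
Solve γ̇ = πDN/h for N: N_max = γ̇_max·h/(π·D) = 20.4615 × 0.00788 / (π × 0.0877) = 0.585213 rev/s = 35.1128 rpm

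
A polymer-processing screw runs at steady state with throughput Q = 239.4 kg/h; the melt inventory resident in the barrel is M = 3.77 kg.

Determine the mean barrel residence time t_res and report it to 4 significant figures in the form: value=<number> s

Throughput in SI: Q_s = 239.4 kg/h ÷ 3600 s/h = 0.0665 kg/s
t_res = M / Q_s = 3.77 / 0.0665 = 56.6917 s

value=56.69 s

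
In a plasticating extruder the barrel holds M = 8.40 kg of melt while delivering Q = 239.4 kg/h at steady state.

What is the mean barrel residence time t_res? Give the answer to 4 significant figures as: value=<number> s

value=126.3 s

Convert throughput: Q = 239.4 kg/h = 239.4/3600 = 0.0665 kg/s
t_res = M / Q_s = 8.40 ÷ 0.0665 = 126.316 s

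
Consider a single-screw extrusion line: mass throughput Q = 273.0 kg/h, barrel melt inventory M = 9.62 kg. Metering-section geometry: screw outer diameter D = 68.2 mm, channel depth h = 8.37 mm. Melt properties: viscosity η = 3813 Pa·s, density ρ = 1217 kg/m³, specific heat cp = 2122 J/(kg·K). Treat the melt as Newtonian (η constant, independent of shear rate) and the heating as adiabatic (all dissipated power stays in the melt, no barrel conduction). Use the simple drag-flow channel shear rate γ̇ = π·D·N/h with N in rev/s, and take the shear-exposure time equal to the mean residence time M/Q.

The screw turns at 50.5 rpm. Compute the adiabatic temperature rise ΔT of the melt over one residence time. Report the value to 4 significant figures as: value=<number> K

Convert throughput: Q = 273.0 kg/h = 273.0/3600 = 0.0758333 kg/s
t_res = M / Q_s = 9.62 / 0.0758333 = 126.857 s
Convert to SI: D = 0.0682 m, h = 0.00837 m, N = 50.5/60 = 0.841667 rev/s
Shear rate: γ̇ = πDN/h = π·0.0682·0.841667/0.00837 = 21.5451 s⁻¹
ΔT = η·γ̇²·t_res/(ρ·cp) = [3813 × 21.5451² × 126.857] / [1217 × 2122] = 86.9448 K

value=86.94 K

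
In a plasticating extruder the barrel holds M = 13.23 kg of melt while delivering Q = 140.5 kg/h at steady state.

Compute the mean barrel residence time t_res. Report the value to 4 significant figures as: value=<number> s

Throughput in SI: Q_s = 140.5 kg/h ÷ 3600 s/h = 0.0390278 kg/s
t_res = M / Q_s = 13.23 / 0.0390278 = 338.989 s

value=339.0 s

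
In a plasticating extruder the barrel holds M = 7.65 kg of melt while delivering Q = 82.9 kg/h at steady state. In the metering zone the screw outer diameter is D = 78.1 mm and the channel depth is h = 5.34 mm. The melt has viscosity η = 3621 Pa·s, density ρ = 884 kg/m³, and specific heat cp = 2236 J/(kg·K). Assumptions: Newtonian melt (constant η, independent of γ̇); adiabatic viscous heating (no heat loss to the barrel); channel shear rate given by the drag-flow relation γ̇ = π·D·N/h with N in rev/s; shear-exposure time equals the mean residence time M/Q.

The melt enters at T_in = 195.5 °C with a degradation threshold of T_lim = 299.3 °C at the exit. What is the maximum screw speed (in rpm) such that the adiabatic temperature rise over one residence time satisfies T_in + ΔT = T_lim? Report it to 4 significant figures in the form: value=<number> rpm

value=17.05 rpm

Convert throughput: Q = 82.9 kg/h = 82.9/3600 = 0.0230278 kg/s
t_res = M / Q_s = 7.65 / 0.0230278 = 332.207 s
D = 78.1 mm = 0.0781 m;  h = 5.34 mm = 0.00534 m
ΔT_a = T_lim − T_in = 299.3 − 195.5 = 103.8 K
Invert ΔT = ηγ̇²t_res/(ρcp) for γ̇: γ̇_max² = ΔT_a ρ cp / (η t_res) = 103.8·884·2236 / (3621·332.207) = 170.562 s⁻²
γ̇_max = √170.562 = 13.06 s⁻¹
N_max = γ̇_max·h / (π·D) = 13.06 · 0.00534 / (π · 0.0781) = 0.284238 rev/s = 17.0543 rpm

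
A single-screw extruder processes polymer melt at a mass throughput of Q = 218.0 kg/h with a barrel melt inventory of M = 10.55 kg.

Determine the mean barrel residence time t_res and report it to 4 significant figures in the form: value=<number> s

value=174.2 s

Throughput in SI: Q_s = 218.0 kg/h ÷ 3600 s/h = 0.0605556 kg/s
t_res = M / Q_s = 10.55 ÷ 0.0605556 = 174.22 s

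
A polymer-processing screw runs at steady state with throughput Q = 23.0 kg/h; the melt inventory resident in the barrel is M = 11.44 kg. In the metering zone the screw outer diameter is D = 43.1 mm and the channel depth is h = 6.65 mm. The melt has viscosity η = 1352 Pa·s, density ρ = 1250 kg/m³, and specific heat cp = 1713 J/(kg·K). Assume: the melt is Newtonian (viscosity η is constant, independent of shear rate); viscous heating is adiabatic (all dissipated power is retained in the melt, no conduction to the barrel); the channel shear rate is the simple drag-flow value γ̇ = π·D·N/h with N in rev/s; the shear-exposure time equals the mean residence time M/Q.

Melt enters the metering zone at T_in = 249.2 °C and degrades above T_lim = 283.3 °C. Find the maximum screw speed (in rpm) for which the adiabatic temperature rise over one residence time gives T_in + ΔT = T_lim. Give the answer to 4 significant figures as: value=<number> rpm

value=16.18 rpm

Q_s = Q / 3600 = 23.0 / 3600 = 0.00638889 kg/s
t_res = M / Q_s = 11.44 ÷ 0.00638889 = 1790.61 s
D = 43.1 mm = 0.0431 m;  h = 6.65 mm = 0.00665 m
ΔT_a = T_lim − T_in = 283.3 °C − 249.2 °C = 34.1 K
Invert ΔT = ηγ̇²t_res/(ρcp) for γ̇: γ̇_max² = ΔT_a ρ cp / (η t_res) = 34.1·1250·1713 / (1352·1790.61) = 30.1609 s⁻²
γ̇_max = sqrt(30.1609) = 5.49189 s⁻¹
N_max = γ̇_max·h / (π·D) = 5.49189 · 0.00665 / (π · 0.0431) = 0.269722 rev/s = 16.1833 rpm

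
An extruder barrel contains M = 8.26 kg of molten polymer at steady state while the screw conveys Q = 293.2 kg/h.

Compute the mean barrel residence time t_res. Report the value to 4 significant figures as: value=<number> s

Throughput in SI: Q_s = 293.2 kg/h ÷ 3600 s/h = 0.0814444 kg/s
Mean residence time: t_res = M/Q_s = 8.26 kg / 0.0814444 kg/s = 101.419 s

value=101.4 s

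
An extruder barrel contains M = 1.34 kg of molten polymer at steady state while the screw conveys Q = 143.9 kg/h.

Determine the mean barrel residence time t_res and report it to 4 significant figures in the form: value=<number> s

Q_s = Q / 3600 = 143.9 / 3600 = 0.0399722 kg/s
t_res = M / Q_s = 1.34 / 0.0399722 = 33.5233 s

value=33.52 s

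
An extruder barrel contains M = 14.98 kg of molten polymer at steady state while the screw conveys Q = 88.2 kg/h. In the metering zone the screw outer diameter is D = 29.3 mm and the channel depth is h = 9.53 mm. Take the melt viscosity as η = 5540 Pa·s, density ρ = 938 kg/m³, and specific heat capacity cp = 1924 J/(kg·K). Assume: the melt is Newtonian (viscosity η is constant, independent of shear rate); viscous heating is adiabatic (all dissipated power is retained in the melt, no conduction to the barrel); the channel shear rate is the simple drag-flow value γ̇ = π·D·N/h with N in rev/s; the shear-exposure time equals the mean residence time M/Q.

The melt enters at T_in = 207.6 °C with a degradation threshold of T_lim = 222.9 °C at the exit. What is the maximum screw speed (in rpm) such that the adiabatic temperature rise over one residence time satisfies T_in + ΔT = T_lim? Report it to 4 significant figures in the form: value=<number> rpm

Throughput in SI: Q_s = 88.2 kg/h ÷ 3600 s/h = 0.0245 kg/s
t_res = M / Q_s = 14.98 / 0.0245 = 611.429 s
Geometry in SI: D = 29.3 mm → 0.0293 m, h = 9.53 mm → 0.00953 m
ΔT_a = T_lim − T_in = 222.9 °C − 207.6 °C = 15.3 K
Invert ΔT = ηγ̇²t_res/(ρcp) for γ̇: γ̇_max² = ΔT_a ρ cp / (η t_res) = 15.3·938·1924 / (5540·611.429) = 8.15162 s⁻²
γ̇_max = sqrt(8.15162) = 2.8551 s⁻¹
Solve γ̇ = πDN/h for N: N_max = γ̇_max·h/(π·D) = 2.8551 × 0.00953 / (π × 0.0293) = 0.295595 rev/s = 17.7357 rpm

value=17.74 rpm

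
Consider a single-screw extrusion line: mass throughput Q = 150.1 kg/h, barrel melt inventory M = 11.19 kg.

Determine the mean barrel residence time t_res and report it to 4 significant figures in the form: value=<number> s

Convert throughput: Q = 150.1 kg/h = 150.1/3600 = 0.0416944 kg/s
t_res = M / Q_s = 11.19 / 0.0416944 = 268.381 s

value=268.4 s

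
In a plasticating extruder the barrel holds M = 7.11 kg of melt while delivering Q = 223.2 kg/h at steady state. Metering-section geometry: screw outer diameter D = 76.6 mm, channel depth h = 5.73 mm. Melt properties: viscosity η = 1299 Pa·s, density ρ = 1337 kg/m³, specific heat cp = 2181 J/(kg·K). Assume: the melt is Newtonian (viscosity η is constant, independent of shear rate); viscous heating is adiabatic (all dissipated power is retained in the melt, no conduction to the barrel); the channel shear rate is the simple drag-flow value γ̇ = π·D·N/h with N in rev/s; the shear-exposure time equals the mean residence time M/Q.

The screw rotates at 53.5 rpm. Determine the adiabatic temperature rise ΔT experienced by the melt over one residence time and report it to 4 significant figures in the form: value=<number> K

value=71.64 K

Convert throughput: Q = 223.2 kg/h = 223.2/3600 = 0.062 kg/s
t_res = M / Q_s = 7.11 / 0.062 = 114.677 s
Geometry in metres: D = 76.6 mm → 0.0766 m, h = 5.73 mm → 0.00573 m; screw speed N = 53.5 rpm = 0.891667 rev/s
γ̇ = π·D·N / h = π · 0.0766 · 0.891667 / 0.00573 = 37.4478 s⁻¹
Adiabatic rise: ΔT = η γ̇² t_res / (ρ cp) = 1299·(37.4478)²·114.677 / (1337·2181) = 71.6396 K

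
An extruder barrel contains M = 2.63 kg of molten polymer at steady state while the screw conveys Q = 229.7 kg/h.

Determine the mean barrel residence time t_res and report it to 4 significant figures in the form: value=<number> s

Throughput in SI: Q_s = 229.7 kg/h ÷ 3600 s/h = 0.0638056 kg/s
Mean residence time: t_res = M/Q_s = 2.63 kg / 0.0638056 kg/s = 41.219 s

value=41.22 s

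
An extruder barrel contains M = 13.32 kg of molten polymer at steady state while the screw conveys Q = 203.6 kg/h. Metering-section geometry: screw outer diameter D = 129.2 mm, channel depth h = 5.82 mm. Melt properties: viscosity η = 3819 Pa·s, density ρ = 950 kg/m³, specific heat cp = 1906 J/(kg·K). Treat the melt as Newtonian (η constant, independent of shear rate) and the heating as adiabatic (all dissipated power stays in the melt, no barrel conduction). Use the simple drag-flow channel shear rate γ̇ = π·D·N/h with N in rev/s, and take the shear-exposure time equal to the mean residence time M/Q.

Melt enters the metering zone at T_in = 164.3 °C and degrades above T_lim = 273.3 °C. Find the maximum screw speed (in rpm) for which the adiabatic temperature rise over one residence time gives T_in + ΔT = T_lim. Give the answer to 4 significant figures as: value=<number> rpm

value=12.74 rpm

Q_s = Q / 3600 = 203.6 / 3600 = 0.0565556 kg/s
t_res = M / Q_s = 13.32 ÷ 0.0565556 = 235.521 s
D = 129.2 mm = 0.1292 m;  h = 5.82 mm = 0.00582 m
ΔT_a = T_lim − T_in = 273.3 − 164.3 = 109 K
γ̇_max² = ΔT_a·ρ·cp/(η·t_res) = 109·950·1906/(3819·235.521) = 219.429 s⁻²
γ̇_max = √219.429 = 14.8131 s⁻¹
N_max = γ̇_max·h / (π·D) = 14.8131 · 0.00582 / (π · 0.1292) = 0.212402 rev/s = 12.7441 rpm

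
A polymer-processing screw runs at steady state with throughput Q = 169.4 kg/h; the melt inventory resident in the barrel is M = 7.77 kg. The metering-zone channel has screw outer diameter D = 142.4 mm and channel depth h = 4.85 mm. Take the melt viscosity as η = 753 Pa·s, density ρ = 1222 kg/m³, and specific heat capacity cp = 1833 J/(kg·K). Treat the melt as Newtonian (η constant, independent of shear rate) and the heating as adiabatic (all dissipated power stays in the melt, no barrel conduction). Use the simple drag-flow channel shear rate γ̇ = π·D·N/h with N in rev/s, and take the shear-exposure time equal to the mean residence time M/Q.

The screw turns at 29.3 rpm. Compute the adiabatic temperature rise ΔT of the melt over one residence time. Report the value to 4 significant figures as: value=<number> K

Throughput in SI: Q_s = 169.4 kg/h ÷ 3600 s/h = 0.0470556 kg/s
t_res = M / Q_s = 7.77 ÷ 0.0470556 = 165.124 s
D = 142.4 mm = 0.1424 m;  h = 4.85 mm = 0.00485 m;  N = 29.3 rpm / 60 = 0.488333 rev/s
γ̇ = π D N / h = (π)(0.1424)(0.488333) / 0.00485 = 45.0437 s⁻¹
Adiabatic rise: ΔT = η γ̇² t_res / (ρ cp) = 753·(45.0437)²·165.124 / (1222·1833) = 112.626 K

value=112.6 K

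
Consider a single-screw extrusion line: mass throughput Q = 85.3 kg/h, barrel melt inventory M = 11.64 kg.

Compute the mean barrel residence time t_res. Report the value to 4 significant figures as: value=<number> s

Q_s = Q / 3600 = 85.3 / 3600 = 0.0236944 kg/s
t_res = M / Q_s = 11.64 ÷ 0.0236944 = 491.254 s

value=491.3 s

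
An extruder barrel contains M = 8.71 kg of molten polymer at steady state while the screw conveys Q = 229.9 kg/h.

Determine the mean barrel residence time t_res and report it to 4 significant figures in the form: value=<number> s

Throughput in SI: Q_s = 229.9 kg/h ÷ 3600 s/h = 0.0638611 kg/s
t_res = M / Q_s = 8.71 ÷ 0.0638611 = 136.39 s

value=136.4 s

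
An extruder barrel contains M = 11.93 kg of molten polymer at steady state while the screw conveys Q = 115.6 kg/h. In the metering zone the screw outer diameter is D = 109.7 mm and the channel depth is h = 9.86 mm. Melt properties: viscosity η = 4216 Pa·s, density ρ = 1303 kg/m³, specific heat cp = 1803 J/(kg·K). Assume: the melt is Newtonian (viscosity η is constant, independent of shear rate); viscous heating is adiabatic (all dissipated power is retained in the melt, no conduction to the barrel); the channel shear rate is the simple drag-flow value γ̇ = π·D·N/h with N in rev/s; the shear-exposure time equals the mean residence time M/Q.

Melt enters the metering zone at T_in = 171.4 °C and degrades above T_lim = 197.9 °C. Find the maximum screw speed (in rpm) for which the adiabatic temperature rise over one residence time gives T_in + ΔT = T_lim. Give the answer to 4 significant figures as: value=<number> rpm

Convert throughput: Q = 115.6 kg/h = 115.6/3600 = 0.0321111 kg/s
Mean residence time: t_res = M/Q_s = 11.93 kg / 0.0321111 kg/s = 371.522 s
Geometry in SI: D = 109.7 mm → 0.1097 m, h = 9.86 mm → 0.00986 m
Allowable rise: ΔT_a = T_lim − T_in = 197.9 − 171.4 = 26.5 K
γ̇_max² = ΔT_a·ρ·cp/(η·t_res) = 26.5·1303·1803/(4216·371.522) = 39.7466 s⁻²
γ̇_max = sqrt(39.7466) = 6.30449 s⁻¹
Solve γ̇ = πDN/h for N: N_max = γ̇_max·h/(π·D) = 6.30449 × 0.00986 / (π × 0.1097) = 0.180373 rev/s = 10.8224 rpm

value=10.82 rpm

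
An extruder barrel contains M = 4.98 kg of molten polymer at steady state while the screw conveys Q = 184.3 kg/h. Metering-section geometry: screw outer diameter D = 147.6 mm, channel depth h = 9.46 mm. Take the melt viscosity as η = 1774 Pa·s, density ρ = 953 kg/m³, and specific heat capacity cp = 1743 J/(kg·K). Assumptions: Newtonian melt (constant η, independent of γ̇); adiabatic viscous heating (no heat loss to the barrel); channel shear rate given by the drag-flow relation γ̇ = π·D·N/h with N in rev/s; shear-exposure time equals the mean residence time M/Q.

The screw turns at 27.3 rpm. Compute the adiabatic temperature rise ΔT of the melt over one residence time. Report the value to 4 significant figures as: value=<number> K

Throughput in SI: Q_s = 184.3 kg/h ÷ 3600 s/h = 0.0511944 kg/s
t_res = M / Q_s = 4.98 / 0.0511944 = 97.2762 s
Geometry in metres: D = 147.6 mm → 0.1476 m, h = 9.46 mm → 0.00946 m; screw speed N = 27.3 rpm = 0.455 rev/s
γ̇ = π·D·N / h = π · 0.1476 · 0.455 / 0.00946 = 22.3027 s⁻¹
Adiabatic rise: ΔT = η γ̇² t_res / (ρ cp) = 1774·(22.3027)²·97.2762 / (953·1743) = 51.6753 K

value=51.68 K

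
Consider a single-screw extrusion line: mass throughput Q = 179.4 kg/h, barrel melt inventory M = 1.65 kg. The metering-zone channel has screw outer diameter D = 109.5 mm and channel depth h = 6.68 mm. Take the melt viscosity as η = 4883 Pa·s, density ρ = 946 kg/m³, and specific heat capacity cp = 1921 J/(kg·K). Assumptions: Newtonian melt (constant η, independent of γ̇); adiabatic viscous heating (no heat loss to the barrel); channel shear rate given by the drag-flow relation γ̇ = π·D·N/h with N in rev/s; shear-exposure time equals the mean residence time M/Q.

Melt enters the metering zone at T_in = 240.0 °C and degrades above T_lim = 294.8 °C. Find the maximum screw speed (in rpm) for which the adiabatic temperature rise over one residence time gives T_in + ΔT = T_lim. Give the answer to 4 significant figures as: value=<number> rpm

value=28.92 rpm

Q_s = Q / 3600 = 179.4 / 3600 = 0.0498333 kg/s
t_res = M / Q_s = 1.65 ÷ 0.0498333 = 33.1104 s
Convert to metres: D = 0.1095 m, h = 0.00668 m
Allowable rise: ΔT_a = T_lim − T_in = 294.8 − 240.0 = 54.8 K
Invert ΔT = ηγ̇²t_res/(ρcp) for γ̇: γ̇_max² = ΔT_a ρ cp / (η t_res) = 54.8·946·1921 / (4883·33.1104) = 615.954 s⁻²
γ̇_max = sqrt(615.954) = 24.8184 s⁻¹
N_max = γ̇_max h / (πD) = 24.8184·0.00668/(π·0.1095) = 0.481933 rev/s → ×60 = 28.916 rpm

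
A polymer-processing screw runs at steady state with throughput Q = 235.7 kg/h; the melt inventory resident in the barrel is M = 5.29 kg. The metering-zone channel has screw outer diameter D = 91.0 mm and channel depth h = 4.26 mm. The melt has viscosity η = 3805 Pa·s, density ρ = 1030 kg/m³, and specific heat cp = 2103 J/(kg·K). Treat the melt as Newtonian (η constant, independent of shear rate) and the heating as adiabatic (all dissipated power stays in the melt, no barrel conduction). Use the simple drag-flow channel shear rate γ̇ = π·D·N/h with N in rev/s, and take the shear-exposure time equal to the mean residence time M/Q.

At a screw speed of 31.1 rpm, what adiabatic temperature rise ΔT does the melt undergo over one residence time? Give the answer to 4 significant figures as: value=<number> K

value=171.7 K

Throughput in SI: Q_s = 235.7 kg/h ÷ 3600 s/h = 0.0654722 kg/s
Mean residence time: t_res = M/Q_s = 5.29 kg / 0.0654722 kg/s = 80.7976 s
D = 91.0 mm = 0.091 m;  h = 4.26 mm = 0.00426 m;  N = 31.1 rpm / 60 = 0.518333 rev/s
Shear rate: γ̇ = πDN/h = π·0.091·0.518333/0.00426 = 34.7849 s⁻¹
ΔT = η·γ̇²·t_res / (ρ·cp) = 3805 · (34.7849)² · 80.7976 / (1030 · 2103) = 171.735 K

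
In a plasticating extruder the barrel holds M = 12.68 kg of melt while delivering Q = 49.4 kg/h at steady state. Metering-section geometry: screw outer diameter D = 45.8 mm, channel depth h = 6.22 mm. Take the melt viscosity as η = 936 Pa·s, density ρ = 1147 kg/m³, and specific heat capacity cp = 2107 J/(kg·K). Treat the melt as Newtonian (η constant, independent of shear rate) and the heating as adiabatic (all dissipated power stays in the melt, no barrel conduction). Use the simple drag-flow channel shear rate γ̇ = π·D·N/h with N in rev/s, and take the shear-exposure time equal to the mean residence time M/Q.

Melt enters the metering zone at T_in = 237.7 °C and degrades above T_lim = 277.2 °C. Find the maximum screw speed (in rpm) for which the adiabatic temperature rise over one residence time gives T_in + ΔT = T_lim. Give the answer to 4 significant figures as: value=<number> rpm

value=27.25 rpm

Q_s = Q / 3600 = 49.4 / 3600 = 0.0137222 kg/s
t_res = M / Q_s = 12.68 / 0.0137222 = 924.049 s
Convert to metres: D = 0.0458 m, h = 0.00622 m
ΔT_a = T_lim − T_in = 277.2 − 237.7 = 39.5 K
γ̇_max² = ΔT_a·ρ·cp / (η·t_res) = [39.5 × 1147 × 2107] / [936 × 924.049] = 110.371 s⁻²
Take the square root: γ̇_max = √(110.371) = 10.5058 s⁻¹
N_max = γ̇_max·h / (π·D) = 10.5058 · 0.00622 / (π · 0.0458) = 0.454153 rev/s = 27.2492 rpm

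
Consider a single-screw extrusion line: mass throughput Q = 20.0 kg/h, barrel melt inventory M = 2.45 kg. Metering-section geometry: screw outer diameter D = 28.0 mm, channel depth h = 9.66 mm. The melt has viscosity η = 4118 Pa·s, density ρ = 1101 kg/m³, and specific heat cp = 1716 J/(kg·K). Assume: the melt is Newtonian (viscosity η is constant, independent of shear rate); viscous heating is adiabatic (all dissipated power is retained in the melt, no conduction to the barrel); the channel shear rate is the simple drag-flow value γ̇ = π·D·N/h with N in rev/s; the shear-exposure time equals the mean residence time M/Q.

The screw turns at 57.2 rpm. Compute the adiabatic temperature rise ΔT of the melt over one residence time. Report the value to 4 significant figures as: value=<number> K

Throughput in SI: Q_s = 20.0 kg/h ÷ 3600 s/h = 0.00555556 kg/s
Mean residence time: t_res = M/Q_s = 2.45 kg / 0.00555556 kg/s = 441 s
D = 28.0 mm = 0.028 m;  h = 9.66 mm = 0.00966 m;  N = 57.2 rpm / 60 = 0.953333 rev/s
γ̇ = π D N / h = (π)(0.028)(0.953333) / 0.00966 = 8.68112 s⁻¹
ΔT = η·γ̇²·t_res/(ρ·cp) = [4118 × 8.68112² × 441] / [1101 × 1716] = 72.4388 K

value=72.44 K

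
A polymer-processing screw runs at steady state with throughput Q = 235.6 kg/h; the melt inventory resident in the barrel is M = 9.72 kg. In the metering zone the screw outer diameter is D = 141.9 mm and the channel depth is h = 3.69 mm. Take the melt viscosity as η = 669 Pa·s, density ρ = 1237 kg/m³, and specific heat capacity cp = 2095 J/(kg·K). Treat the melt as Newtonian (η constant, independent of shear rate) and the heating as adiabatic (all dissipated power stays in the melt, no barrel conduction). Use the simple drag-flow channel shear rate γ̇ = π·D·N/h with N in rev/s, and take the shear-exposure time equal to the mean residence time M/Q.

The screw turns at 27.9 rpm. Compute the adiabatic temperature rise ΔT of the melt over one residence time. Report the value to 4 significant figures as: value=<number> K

value=121.0 K

Throughput in SI: Q_s = 235.6 kg/h ÷ 3600 s/h = 0.0654444 kg/s
t_res = M / Q_s = 9.72 / 0.0654444 = 148.523 s
Convert to SI: D = 0.1419 m, h = 0.00369 m, N = 27.9/60 = 0.465 rev/s
Shear rate: γ̇ = πDN/h = π·0.1419·0.465/0.00369 = 56.177 s⁻¹
Adiabatic rise: ΔT = η γ̇² t_res / (ρ cp) = 669·(56.177)²·148.523 / (1237·2095) = 121 K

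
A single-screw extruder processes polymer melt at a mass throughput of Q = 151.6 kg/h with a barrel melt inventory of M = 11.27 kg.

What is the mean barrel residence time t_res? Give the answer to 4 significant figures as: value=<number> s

Convert throughput: Q = 151.6 kg/h = 151.6/3600 = 0.0421111 kg/s
t_res = M / Q_s = 11.27 ÷ 0.0421111 = 267.625 s

value=267.6 s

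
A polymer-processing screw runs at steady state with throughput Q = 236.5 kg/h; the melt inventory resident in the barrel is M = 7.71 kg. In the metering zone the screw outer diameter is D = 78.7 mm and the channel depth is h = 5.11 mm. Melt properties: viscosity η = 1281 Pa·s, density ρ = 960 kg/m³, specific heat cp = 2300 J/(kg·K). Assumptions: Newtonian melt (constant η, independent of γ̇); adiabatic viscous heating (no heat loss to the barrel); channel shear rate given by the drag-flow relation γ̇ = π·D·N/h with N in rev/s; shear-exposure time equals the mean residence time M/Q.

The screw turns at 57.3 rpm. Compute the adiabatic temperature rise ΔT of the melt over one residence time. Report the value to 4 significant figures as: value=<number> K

Convert throughput: Q = 236.5 kg/h = 236.5/3600 = 0.0656944 kg/s
t_res = M / Q_s = 7.71 ÷ 0.0656944 = 117.362 s
Geometry in metres: D = 78.7 mm → 0.0787 m, h = 5.11 mm → 0.00511 m; screw speed N = 57.3 rpm = 0.955 rev/s
γ̇ = π·D·N / h = π · 0.0787 · 0.955 / 0.00511 = 46.2069 s⁻¹
ΔT = η·γ̇²·t_res/(ρ·cp) = [1281 × 46.2069² × 117.362] / [960 × 2300] = 145.375 K

value=145.4 K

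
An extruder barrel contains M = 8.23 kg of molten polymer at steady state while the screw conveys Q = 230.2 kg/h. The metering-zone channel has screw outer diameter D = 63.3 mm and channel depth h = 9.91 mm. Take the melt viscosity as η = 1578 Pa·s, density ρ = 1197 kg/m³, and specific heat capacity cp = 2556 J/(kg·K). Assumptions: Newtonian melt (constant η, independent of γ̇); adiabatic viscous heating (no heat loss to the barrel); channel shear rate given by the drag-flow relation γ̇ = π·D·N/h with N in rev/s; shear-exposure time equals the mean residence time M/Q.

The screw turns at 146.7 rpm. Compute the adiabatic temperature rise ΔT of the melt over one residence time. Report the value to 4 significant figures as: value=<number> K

value=159.8 K

Throughput in SI: Q_s = 230.2 kg/h ÷ 3600 s/h = 0.0639444 kg/s
t_res = M / Q_s = 8.23 / 0.0639444 = 128.705 s
D = 63.3 mm = 0.0633 m;  h = 9.91 mm = 0.00991 m;  N = 146.7 rpm / 60 = 2.445 rev/s
γ̇ = π·D·N / h = π · 0.0633 · 2.445 / 0.00991 = 49.0635 s⁻¹
ΔT = η·γ̇²·t_res/(ρ·cp) = [1578 × 49.0635² × 128.705] / [1197 × 2556] = 159.796 K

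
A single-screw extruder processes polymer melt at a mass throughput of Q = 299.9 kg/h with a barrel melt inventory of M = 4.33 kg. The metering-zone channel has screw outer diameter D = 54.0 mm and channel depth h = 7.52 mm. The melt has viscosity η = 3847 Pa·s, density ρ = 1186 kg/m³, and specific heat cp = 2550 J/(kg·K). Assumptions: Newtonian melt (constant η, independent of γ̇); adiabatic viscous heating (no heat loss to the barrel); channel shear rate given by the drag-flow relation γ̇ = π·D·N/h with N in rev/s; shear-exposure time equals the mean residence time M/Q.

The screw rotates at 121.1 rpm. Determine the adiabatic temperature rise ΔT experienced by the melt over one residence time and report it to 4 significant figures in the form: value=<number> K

value=137.1 K

Throughput in SI: Q_s = 299.9 kg/h ÷ 3600 s/h = 0.0833056 kg/s
Mean residence time: t_res = M/Q_s = 4.33 kg / 0.0833056 kg/s = 51.9773 s
D = 54.0 mm = 0.054 m;  h = 7.52 mm = 0.00752 m;  N = 121.1 rpm / 60 = 2.01833 rev/s
γ̇ = π·D·N / h = π · 0.054 · 2.01833 / 0.00752 = 45.5322 s⁻¹
ΔT = η·γ̇²·t_res / (ρ·cp) = 3847 · (45.5322)² · 51.9773 / (1186 · 2550) = 137.072 K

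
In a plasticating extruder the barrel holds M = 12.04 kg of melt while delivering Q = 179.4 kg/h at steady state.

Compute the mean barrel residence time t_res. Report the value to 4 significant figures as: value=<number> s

Convert throughput: Q = 179.4 kg/h = 179.4/3600 = 0.0498333 kg/s
t_res = M / Q_s = 12.04 ÷ 0.0498333 = 241.605 s

value=241.6 s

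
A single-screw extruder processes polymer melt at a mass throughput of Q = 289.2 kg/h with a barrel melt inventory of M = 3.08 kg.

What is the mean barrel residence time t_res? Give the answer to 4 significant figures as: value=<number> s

Q_s = Q / 3600 = 289.2 / 3600 = 0.0803333 kg/s
t_res = M / Q_s = 3.08 / 0.0803333 = 38.3402 s

value=38.34 s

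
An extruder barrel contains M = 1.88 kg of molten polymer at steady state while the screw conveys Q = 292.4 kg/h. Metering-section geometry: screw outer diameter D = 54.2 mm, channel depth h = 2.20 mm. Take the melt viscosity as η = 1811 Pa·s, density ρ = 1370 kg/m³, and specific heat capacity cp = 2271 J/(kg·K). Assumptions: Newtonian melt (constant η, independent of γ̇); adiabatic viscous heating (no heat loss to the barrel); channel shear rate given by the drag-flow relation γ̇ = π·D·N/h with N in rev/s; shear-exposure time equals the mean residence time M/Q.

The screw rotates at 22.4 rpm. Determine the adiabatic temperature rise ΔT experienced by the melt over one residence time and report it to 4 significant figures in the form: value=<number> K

value=11.25 K

Q_s = Q / 3600 = 292.4 / 3600 = 0.0812222 kg/s
t_res = M / Q_s = 1.88 / 0.0812222 = 23.1464 s
D = 54.2 mm = 0.0542 m;  h = 2.20 mm = 0.0022 m;  N = 22.4 rpm / 60 = 0.373333 rev/s
γ̇ = π D N / h = (π)(0.0542)(0.373333) / 0.0022 = 28.895 s⁻¹
ΔT = η·γ̇²·t_res/(ρ·cp) = [1811 × 28.895² × 23.1464] / [1370 × 2271] = 11.2489 K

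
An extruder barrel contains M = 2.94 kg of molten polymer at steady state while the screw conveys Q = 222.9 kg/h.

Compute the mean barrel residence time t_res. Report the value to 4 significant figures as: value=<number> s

value=47.48 s

Q_s = Q / 3600 = 222.9 / 3600 = 0.0619167 kg/s
t_res = M / Q_s = 2.94 / 0.0619167 = 47.4832 s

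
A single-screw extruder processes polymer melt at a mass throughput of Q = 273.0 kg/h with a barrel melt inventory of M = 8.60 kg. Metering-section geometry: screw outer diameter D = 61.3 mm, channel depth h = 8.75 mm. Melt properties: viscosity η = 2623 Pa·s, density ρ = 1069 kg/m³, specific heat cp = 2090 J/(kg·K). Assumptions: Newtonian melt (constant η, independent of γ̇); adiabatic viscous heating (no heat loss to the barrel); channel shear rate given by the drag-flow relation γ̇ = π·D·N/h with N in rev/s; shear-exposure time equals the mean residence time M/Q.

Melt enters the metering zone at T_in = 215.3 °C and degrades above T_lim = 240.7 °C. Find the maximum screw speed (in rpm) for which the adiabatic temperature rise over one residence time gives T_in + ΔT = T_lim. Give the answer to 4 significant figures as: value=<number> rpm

Convert throughput: Q = 273.0 kg/h = 273.0/3600 = 0.0758333 kg/s
t_res = M / Q_s = 8.60 ÷ 0.0758333 = 113.407 s
Convert to metres: D = 0.0613 m, h = 0.00875 m
ΔT_a = T_lim − T_in = 240.7 °C − 215.3 °C = 25.4 K
Invert ΔT = ηγ̇²t_res/(ρcp) for γ̇: γ̇_max² = ΔT_a ρ cp / (η t_res) = 25.4·1069·2090 / (2623·113.407) = 190.775 s⁻²
γ̇_max = sqrt(190.775) = 13.8121 s⁻¹
N_max = γ̇_max h / (πD) = 13.8121·0.00875/(π·0.0613) = 0.627564 rev/s → ×60 = 37.6539 rpm

value=37.65 rpm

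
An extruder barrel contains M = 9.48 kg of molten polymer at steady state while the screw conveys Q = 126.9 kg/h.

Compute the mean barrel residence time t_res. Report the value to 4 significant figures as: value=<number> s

Throughput in SI: Q_s = 126.9 kg/h ÷ 3600 s/h = 0.03525 kg/s
t_res = M / Q_s = 9.48 ÷ 0.03525 = 268.936 s

value=268.9 s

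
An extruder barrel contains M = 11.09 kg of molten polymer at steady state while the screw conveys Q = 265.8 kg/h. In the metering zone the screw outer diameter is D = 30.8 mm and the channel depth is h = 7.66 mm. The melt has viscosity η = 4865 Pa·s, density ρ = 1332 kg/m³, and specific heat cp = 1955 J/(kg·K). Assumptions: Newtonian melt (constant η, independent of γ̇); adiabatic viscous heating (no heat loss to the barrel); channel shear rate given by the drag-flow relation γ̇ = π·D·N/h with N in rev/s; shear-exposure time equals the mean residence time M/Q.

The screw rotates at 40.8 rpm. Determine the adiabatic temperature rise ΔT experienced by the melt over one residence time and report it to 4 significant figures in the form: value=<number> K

Throughput in SI: Q_s = 265.8 kg/h ÷ 3600 s/h = 0.0738333 kg/s
t_res = M / Q_s = 11.09 / 0.0738333 = 150.203 s
Convert to SI: D = 0.0308 m, h = 0.00766 m, N = 40.8/60 = 0.68 rev/s
γ̇ = π D N / h = (π)(0.0308)(0.68) / 0.00766 = 8.58975 s⁻¹
ΔT = η·γ̇²·t_res/(ρ·cp) = [4865 × 8.58975² × 150.203] / [1332 × 1955] = 20.7049 K

value=20.70 K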